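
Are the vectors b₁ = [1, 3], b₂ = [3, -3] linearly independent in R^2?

Form the 2×2 matrix with these as columns; its determinant is -12.
A nonzero determinant means the columns are linearly independent.

linearly independent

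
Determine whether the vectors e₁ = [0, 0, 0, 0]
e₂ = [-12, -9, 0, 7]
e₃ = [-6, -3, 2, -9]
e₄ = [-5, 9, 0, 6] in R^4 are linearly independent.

One of the vectors is the zero vector, so the set is linearly dependent.

linearly dependent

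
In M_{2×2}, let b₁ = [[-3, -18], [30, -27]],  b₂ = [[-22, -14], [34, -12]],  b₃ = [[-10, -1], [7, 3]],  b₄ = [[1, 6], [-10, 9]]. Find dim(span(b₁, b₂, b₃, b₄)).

Pass to coordinate vectors with respect to the basis {E₁₁, E₁₂, E₂₁, E₂₂}.
Apply Gaussian elimination to the matrix whose rows are b₁, b₂, b₃, b₄.
Exactly 2 pivots survive; hence the rank is 2.

dim = 2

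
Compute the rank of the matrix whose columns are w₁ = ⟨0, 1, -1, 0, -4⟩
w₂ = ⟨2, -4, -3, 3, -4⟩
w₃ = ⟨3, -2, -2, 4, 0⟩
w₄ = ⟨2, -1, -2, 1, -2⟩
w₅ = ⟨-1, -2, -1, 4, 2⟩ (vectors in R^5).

5

Form the matrix with w₁, w₂, w₃, w₄, w₅ as columns and reduce.
The echelon form has 5 nonzero rows, so the rank is 5.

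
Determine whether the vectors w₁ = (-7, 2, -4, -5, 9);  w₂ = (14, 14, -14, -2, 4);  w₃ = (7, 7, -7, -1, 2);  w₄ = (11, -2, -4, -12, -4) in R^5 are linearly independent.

One vector is a scalar multiple of another, so the set is dependent.

linearly dependent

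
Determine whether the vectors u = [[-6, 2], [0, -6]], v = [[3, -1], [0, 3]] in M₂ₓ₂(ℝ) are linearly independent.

linearly dependent

Write each element as a coordinate vector in ℝ⁴ using {E₁₁, E₁₂, E₂₁, E₂₂}.
Row-reduce the matrix whose columns are u, v.
The reduction yields 1 nonzero row, so the rank is 1.
Since rank 1 < 2, the set is linearly dependent.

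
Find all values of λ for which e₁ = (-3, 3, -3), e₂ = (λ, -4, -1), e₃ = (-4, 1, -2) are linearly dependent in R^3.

Dependence holds iff the 3×3 matrix [e₁ e₂ e₃] is singular.
The determinant works out to 3*λ + 33.
This vanishes exactly when λ = -11.

λ = -11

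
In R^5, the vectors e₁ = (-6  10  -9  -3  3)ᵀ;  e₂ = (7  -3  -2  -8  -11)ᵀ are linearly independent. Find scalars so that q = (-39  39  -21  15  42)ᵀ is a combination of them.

q = 3e₁ - 3e₂

Solve the system with e₁, e₂ as columns and q as the right-hand side.
Back-substitution yields (α₁, α₂) = (3, -3).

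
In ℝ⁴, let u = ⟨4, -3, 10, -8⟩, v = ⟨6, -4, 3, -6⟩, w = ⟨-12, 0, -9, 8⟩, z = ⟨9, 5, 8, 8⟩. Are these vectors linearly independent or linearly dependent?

linearly independent

Form the 4×4 matrix with these as columns; its determinant is -4370.
A nonzero determinant means the columns are linearly independent.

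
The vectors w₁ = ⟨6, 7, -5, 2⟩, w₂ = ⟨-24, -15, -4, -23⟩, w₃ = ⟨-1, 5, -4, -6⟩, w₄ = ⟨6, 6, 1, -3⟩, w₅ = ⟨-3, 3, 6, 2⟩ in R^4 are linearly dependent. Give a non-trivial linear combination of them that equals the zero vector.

3w₁ + w₂ - 3w₃ + w₄ + w₅ = 0

Solve the homogeneous system with w₁, w₂, w₃, w₄, w₅ as columns by row-reducing the coefficient matrix.
One solution (up to scaling) is (3, 1, -3, 1, 1).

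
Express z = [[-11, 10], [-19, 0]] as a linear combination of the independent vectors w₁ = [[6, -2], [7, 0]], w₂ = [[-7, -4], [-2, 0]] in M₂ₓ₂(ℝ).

z = -3w₁ - w₂

Identify each element with its coordinate vector in ℝ⁴ via {E₁₁, E₁₂, E₂₁, E₂₂}.
Since w₁, w₂ are independent, the coefficients expressing z are uniquely determined by a linear system.
Back-substitution yields (c₁, c₂) = (-3, -1).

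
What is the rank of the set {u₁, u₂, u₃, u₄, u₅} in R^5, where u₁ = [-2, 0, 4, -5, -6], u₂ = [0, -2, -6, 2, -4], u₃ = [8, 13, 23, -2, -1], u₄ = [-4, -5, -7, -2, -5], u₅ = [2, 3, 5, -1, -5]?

Row-reduce the 5×5 matrix with these as rows.
The echelon form has 3 nonzero rows, so the rank is 3.

rank 3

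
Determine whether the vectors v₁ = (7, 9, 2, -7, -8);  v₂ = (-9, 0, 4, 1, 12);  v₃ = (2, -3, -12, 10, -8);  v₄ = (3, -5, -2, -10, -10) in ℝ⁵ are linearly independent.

linearly independent

Place the vectors as rows of a 4×5 matrix and reduce to echelon form.
The reduction yields 4 nonzero rows, so the rank is 4.
Since rank = 4 (the number of vectors), the set is linearly independent.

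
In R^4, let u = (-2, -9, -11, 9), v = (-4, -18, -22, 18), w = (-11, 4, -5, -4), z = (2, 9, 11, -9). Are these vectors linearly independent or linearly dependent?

Place the vectors as rows of a 4×4 matrix and reduce to echelon form.
The reduction yields 2 nonzero rows, so the rank is 2.
Since rank 2 < 4, the set is linearly dependent.

linearly dependent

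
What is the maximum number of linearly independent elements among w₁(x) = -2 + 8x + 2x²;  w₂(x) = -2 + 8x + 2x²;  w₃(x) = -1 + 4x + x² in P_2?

Pass to coordinate vectors with respect to the basis {1, x, x²}.
Form the matrix with w₁, w₂, w₃ as columns and reduce.
There is 1 pivot column, so rank = 1.

1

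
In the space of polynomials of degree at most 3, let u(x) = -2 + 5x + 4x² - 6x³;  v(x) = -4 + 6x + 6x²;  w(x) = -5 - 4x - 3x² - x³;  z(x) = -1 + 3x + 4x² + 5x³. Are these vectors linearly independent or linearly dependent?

linearly independent

Take coordinates with respect to the standard basis {1, x, …, x³}.
Form the 4×4 matrix with these as columns; its determinant is 136.
A nonzero determinant means the columns are linearly independent.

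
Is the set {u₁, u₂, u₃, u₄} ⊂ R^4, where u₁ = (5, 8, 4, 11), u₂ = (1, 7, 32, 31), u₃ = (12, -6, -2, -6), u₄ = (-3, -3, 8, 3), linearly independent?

linearly dependent

Place the vectors as rows of a 4×4 matrix and reduce to echelon form.
The reduction yields 3 nonzero rows, so the rank is 3.
Since rank 3 < 4, the set is linearly dependent.
Indeed 2u₁ - u₂ + 3u₄ = 0.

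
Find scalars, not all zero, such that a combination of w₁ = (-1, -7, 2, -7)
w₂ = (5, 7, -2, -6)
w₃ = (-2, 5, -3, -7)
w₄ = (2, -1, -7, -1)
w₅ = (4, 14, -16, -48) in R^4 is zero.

2w₁ + 2w₂ + 3w₃ + w₄ - w₅ = 0

Write the vectors as columns of a matrix and find a nonzero vector in its null space.
A generator of the null space is (2, 2, 3, 1, -1).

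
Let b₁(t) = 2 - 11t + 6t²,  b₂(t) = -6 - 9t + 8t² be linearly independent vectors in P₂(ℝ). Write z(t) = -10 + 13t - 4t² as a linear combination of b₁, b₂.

Identify each element with its coordinate vector in ℝ³ via {1, t, t²}.
Solve the system with b₁, b₂ as columns and z as the right-hand side.
Back-substitution yields (a₁, a₂) = (-2, 1).

z = -2b₁ + b₂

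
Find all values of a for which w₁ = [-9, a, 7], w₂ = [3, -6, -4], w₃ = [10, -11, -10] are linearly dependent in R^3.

The vectors are dependent exactly when the determinant of the matrix with rows w₁, w₂, w₃ vanishes.
The determinant works out to 45 - 10*a.
Setting this to zero gives a = 9/2.

a = 9/2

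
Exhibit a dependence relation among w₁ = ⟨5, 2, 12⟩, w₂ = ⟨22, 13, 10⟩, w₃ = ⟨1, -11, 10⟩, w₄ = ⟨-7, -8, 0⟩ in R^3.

w₂ - w₃ + 3w₄ = 0

Set up α₁w₁ + … + α₄w₄ = 0 and solve the homogeneous system.
A generator of the null space is (0, 1, -1, 3).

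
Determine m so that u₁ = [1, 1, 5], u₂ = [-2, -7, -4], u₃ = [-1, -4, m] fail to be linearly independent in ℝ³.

Dependence holds iff the 3×3 matrix [u₁ u₂ u₃] is singular.
Expanding, det = -5*m - 7.
Setting this to zero gives m = -7/5.

m = -7/5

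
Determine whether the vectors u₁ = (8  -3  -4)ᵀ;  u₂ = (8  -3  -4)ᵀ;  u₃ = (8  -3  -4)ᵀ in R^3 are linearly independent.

Form the 3×3 matrix with these as columns; its determinant is 0.
A zero determinant means the columns are linearly dependent.

linearly dependent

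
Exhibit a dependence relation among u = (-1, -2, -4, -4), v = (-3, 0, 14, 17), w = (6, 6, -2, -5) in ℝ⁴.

Set up α₁u + … + α₃w = 0 and solve the homogeneous system.
The free variable yields coefficients (3, 1, 1) (any nonzero multiple also works).

3u + v + w = 0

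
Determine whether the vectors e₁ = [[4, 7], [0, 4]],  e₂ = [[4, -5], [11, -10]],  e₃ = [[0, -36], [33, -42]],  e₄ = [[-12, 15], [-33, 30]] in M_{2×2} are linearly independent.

Write each element as a coordinate vector in ℝ⁴ using {E₁₁, E₁₂, E₂₁, E₂₂}.
One vector is a scalar multiple of another, so the set is dependent.

linearly dependent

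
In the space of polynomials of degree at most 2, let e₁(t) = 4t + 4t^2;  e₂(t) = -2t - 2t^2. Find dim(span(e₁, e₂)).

dim = 1

Pass to coordinate vectors with respect to the basis {1, t, t^2}.
Apply Gaussian elimination to the matrix whose rows are e₁, e₂.
Reduction leaves 1 leading entry, giving rank 1.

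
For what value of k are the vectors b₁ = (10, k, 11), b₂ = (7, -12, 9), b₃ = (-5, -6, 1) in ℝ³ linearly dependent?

Place the vectors as rows of a 3×3 matrix; dependence ⇔ determinant zero.
Expanding, det = -52*k - 702.
Solving -52*k - 702 = 0 yields k = -27/2.

k = -27/2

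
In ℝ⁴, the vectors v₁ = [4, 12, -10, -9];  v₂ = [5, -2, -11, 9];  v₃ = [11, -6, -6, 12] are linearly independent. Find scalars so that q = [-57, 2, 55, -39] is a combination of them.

q = -2v₁ - v₂ - 4v₃

Set up the augmented matrix [v₁ | v₂ | v₃ | q] and row-reduce.
The system has the unique solution (a₁, a₂, a₃) = (-2, -1, -4).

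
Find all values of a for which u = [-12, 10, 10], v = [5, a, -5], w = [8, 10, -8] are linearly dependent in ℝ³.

a = 25/4

Dependence holds iff the 3×3 matrix [u v w] is singular.
The determinant works out to 16*a - 100.
This vanishes exactly when a = 25/4.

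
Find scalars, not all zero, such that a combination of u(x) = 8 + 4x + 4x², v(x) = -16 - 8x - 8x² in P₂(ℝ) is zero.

Write each element as a vector in ℝ³ using {1, x, x²}.
Row-reduce the matrix with u, v as columns; the null space gives the coefficients.
One solution (up to scaling) is (2, 1).

2u + v = 0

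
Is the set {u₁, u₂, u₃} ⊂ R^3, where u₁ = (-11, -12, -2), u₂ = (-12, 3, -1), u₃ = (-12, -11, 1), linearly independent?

The matrix [u₁|u₂|u₃] has determinant -536.
A nonzero determinant means the columns are linearly independent.

linearly independent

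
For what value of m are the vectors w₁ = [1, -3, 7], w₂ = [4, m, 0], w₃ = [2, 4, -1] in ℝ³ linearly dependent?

m = 20/3

The set is linearly dependent precisely when det[w₁; w₂; w₃] = 0.
Expanding, det = 100 - 15*m.
This vanishes exactly when m = 20/3.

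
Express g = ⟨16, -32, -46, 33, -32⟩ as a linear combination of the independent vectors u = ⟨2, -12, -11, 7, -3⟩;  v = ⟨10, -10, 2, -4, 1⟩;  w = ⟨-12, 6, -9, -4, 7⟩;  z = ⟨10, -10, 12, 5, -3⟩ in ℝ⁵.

g = 4u - v - 4w - 3z

Set up the augmented matrix [u | v | w | z | g] and row-reduce.
Back-substitution yields (α₁, …, α₄) = (4, -1, -4, -3).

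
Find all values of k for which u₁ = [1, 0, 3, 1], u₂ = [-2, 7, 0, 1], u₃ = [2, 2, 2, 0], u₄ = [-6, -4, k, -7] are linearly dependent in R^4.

k = -20

Place the vectors as rows of a 4×4 matrix; dependence ⇔ determinant zero.
Expanding, det = 20*k + 400.
Solving 20*k + 400 = 0 yields k = -20.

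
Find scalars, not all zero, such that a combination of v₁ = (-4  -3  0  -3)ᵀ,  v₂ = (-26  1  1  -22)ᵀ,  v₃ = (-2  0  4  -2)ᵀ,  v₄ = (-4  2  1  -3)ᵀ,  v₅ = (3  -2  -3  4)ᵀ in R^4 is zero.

Set up α₁v₁ + … + α₅v₅ = 0 and solve the homogeneous system.
The free variable yields coefficients (3, -1, -2, 3, -2) (any nonzero multiple also works).

3v₁ - v₂ - 2v₃ + 3v₄ - 2v₅ = 0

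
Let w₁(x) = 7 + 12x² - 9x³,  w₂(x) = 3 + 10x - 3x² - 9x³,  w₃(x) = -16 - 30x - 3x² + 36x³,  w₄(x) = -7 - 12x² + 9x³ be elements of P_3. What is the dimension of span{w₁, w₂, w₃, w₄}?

2

Represent each element by its coordinate vector in ℝ⁴.
Form the matrix with w₁, w₂, w₃, w₄ as columns and reduce.
Exactly 2 pivots survive; hence the rank is 2.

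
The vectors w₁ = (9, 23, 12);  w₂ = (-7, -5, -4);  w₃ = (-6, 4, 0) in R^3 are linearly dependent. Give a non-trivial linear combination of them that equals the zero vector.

w₁ + 3w₂ - 2w₃ = 0

Set up α₁w₁ + … + α₃w₃ = 0 and solve the homogeneous system.
A generator of the null space is (1, 3, -2).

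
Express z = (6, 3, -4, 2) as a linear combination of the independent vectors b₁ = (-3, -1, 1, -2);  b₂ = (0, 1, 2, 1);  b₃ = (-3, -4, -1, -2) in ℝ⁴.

Write z = c₁b₁ + … + c₃b₃ and equate components.
Row-reducing the augmented matrix gives the unique coefficients (c₁, c₂, c₃) = (-1, -2, -1).

z = -b₁ - 2b₂ - b₃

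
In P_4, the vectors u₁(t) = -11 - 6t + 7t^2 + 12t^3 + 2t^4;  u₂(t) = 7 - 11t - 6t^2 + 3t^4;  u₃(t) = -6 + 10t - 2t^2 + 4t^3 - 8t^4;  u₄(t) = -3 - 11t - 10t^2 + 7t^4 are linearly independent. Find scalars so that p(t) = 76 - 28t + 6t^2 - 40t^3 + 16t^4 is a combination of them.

p = -2u₁ + 3u₂ - 4u₃ - 3u₄

Work in coordinates with respect to the standard basis {1, t, …, t^4}.
Solve the system with u₁, u₂, u₃, u₄ as columns and p as the right-hand side.
Row-reducing the augmented matrix gives the unique coefficients (α₁, …, α₄) = (-2, 3, -4, -3).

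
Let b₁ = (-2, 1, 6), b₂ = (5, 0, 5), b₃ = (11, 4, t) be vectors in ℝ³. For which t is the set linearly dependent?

The set is linearly dependent precisely when det[b₁; b₂; b₃] = 0.
Expanding, det = 215 - 5*t.
Setting this to zero gives t = 43.

t = 43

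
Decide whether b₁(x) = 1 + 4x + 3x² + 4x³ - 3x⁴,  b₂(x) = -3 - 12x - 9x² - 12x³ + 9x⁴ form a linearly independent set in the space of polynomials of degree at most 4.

linearly dependent

Take coordinates with respect to the standard basis {1, x, …, x⁴}.
One vector is a scalar multiple of another, so the set is dependent.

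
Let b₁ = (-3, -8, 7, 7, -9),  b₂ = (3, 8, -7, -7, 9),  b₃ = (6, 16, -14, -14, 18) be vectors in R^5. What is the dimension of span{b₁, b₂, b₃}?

Put the 5×3 matrix [b₁|b₂|b₃] into echelon form.
The echelon form has 1 nonzero row, so the rank is 1.

dim = 1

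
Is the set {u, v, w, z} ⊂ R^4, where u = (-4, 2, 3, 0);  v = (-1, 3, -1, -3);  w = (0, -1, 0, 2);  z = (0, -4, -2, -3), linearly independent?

Form the 4×4 matrix with these as columns; its determinant is -93.
A nonzero determinant means the columns are linearly independent.

linearly independent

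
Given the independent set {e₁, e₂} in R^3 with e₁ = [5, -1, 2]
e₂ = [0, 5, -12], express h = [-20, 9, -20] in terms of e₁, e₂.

h = -4e₁ + e₂

Write h = a₁e₁ + a₂e₂ and equate components.
The system has the unique solution (a₁, a₂) = (-4, 1).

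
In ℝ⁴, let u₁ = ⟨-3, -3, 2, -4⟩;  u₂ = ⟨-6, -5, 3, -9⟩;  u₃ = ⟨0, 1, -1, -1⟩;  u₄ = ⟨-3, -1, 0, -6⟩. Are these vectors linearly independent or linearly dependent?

Form the 4×4 matrix with these as columns; its determinant is 0.
A zero determinant means the columns are linearly dependent.

linearly dependent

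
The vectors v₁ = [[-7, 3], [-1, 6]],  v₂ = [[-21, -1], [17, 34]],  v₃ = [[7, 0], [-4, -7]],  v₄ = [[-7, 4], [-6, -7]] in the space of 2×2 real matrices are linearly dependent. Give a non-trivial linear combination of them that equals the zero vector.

Pass to coordinate vectors relative to the basis {E₁₁, E₁₂, E₂₁, E₂₂}.
Write the vectors as columns of a matrix and find a nonzero vector in its null space.
One solution (up to scaling) is (1, -1, -3, -1).

v₁ - v₂ - 3v₃ - v₄ = 0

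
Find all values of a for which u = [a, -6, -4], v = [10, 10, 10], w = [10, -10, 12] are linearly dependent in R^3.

a = -46/11

Dependence holds iff the 3×3 matrix [u v w] is singular.
Cofactor expansion gives det = 220*a + 920.
This vanishes exactly when a = -46/11.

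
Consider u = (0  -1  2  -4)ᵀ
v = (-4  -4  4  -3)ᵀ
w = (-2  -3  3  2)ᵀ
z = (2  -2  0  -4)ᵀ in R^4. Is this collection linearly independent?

Row-reduce the matrix whose columns are u, v, w, z.
The reduction yields 4 nonzero rows, so the rank is 4.
Since rank = 4 (the number of vectors), the set is linearly independent.

linearly independent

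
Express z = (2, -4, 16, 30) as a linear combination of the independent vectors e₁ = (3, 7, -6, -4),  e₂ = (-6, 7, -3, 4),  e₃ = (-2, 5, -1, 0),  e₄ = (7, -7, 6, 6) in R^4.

Solve the system with e₁, e₂, e₃, e₄ as columns and z as the right-hand side.
Row-reducing the augmented matrix gives the unique coefficients (c₁, …, c₄) = (-1, 2, 2, 3).

z = -e₁ + 2e₂ + 2e₃ + 3e₄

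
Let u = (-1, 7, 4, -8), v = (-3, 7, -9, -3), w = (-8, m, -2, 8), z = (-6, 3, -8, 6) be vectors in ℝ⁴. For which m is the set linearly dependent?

Place the vectors as rows of a 4×4 matrix; dependence ⇔ determinant zero.
Expanding, det = 1302 - 462*m.
Setting this to zero gives m = 31/11.

m = 31/11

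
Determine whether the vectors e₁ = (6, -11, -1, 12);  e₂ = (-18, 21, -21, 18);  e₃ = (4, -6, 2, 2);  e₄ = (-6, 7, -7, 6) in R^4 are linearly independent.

linearly dependent

Row-reduce the matrix whose columns are e₁, e₂, e₃, e₄.
The reduction yields 2 nonzero rows, so the rank is 2.
Since rank 2 < 4, the set is linearly dependent.
Indeed 3e₁ - e₂ - 9e₃ = 0.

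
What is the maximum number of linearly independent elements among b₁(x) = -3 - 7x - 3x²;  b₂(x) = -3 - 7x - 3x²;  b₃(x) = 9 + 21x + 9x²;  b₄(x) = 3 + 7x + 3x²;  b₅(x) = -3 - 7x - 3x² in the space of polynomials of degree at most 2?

1

Pass to coordinate vectors with respect to the basis {1, x, x²}.
Apply Gaussian elimination to the matrix whose rows are b₁, b₂, b₃, b₄, b₅.
Reduction leaves 1 leading entry, giving rank 1.
(With 5 elements in a 3-dimensional space the rank is at most 3.)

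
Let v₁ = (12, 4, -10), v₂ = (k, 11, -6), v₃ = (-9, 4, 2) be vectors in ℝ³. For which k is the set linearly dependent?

Dependence holds iff the 3×3 matrix [v₁ v₂ v₃] is singular.
Cofactor expansion gives det = -48*k - 222.
Solving -48*k - 222 = 0 yields k = -37/8.

k = -37/8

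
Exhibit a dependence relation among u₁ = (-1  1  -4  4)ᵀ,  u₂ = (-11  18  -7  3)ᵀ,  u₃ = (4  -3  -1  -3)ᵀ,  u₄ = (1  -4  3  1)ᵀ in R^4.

u₂ + 2u₃ + 3u₄ = 0

Set up α₁u₁ + … + α₄u₄ = 0 and solve the homogeneous system.
A generator of the null space is (0, 1, 2, 3).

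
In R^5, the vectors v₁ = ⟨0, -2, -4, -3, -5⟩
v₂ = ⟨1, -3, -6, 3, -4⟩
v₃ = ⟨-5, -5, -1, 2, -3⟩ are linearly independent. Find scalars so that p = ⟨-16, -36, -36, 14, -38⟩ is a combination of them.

Since v₁, v₂, v₃ are independent, the coefficients expressing p are uniquely determined by a linear system.
The system has the unique solution (a₁, a₂, a₃) = (2, 4, 4).

p = 2v₁ + 4v₂ + 4v₃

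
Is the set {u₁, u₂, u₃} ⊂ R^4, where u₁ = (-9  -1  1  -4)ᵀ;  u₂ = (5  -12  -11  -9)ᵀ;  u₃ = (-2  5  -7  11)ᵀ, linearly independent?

Place the vectors as rows of a 3×4 matrix and reduce to echelon form.
The reduction yields 3 nonzero rows, so the rank is 3.
Since rank = 3 (the number of vectors), the set is linearly independent.

linearly independent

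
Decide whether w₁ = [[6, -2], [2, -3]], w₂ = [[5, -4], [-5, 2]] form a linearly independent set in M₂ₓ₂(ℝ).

Write each element as a coordinate vector in ℝ⁴ using {E₁₁, E₁₂, E₂₁, E₂₂}.
Row-reduce the matrix whose columns are w₁, w₂.
The reduction yields 2 nonzero rows, so the rank is 2.
Since rank = 2 (the number of vectors), the set is linearly independent.

linearly independent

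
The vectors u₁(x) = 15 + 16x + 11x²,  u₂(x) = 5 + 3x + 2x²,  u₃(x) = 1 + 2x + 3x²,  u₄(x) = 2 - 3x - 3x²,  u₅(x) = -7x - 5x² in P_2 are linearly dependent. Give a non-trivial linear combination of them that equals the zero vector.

Pass to coordinate vectors relative to the basis {1, x, x²}.
Write the vectors as columns of a matrix and find a nonzero vector in its null space.
A generator of the null space is (1, -4, 1, 2, 0).

u₁ - 4u₂ + u₃ + 2u₄ = 0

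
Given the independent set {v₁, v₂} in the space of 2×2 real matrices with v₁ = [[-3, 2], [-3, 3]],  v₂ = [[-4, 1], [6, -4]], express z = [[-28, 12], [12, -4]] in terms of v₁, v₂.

z = 4v₁ + 4v₂

Identify each element with its coordinate vector in ℝ⁴ via {E₁₁, E₁₂, E₂₁, E₂₂}.
Since v₁, v₂ are independent, the coefficients expressing z are uniquely determined by a linear system.
Back-substitution yields (a₁, a₂) = (4, 4).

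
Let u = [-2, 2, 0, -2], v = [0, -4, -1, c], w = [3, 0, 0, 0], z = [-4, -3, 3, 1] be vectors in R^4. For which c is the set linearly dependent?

c = 14/3

Place the vectors as rows of a 4×4 matrix; dependence ⇔ determinant zero.
Expanding, det = 84 - 18*c.
Solving 84 - 18*c = 0 yields c = 14/3.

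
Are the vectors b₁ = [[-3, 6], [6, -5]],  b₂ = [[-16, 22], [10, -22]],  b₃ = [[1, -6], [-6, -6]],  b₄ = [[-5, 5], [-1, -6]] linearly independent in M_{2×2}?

Write each element as a coordinate vector in ℝ⁴ using {E₁₁, E₁₂, E₂₁, E₂₂}.
Place the vectors as rows of a 4×4 matrix and reduce to echelon form.
The reduction yields 3 nonzero rows, so the rank is 3.
Since rank 3 < 4, the set is linearly dependent.

linearly dependent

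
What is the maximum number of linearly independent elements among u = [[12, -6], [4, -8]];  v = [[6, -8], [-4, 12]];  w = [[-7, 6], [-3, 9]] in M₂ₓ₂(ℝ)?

Pass to coordinate vectors with respect to the basis {E₁₁, E₁₂, E₂₁, E₂₂}.
Row-reduce the 3×4 matrix with these as rows.
Reduction leaves 3 leading entries, giving rank 3.

3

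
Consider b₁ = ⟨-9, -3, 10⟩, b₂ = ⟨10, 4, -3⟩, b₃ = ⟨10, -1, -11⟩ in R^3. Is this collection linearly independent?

linearly independent

The matrix [b₁|b₂|b₃] has determinant -317.
A nonzero determinant means the columns are linearly independent.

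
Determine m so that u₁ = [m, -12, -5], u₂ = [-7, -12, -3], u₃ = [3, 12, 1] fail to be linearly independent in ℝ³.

Dependence holds iff the 3×3 matrix [u₁ u₂ u₃] is singular.
The determinant works out to 24*m + 264.
This vanishes exactly when m = -11.

m = -11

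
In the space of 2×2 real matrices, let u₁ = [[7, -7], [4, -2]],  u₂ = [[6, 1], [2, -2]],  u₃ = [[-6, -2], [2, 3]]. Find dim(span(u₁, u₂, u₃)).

Pass to coordinate vectors with respect to the basis {E₁₁, E₁₂, E₂₁, E₂₂}.
Put the 4×3 matrix [u₁|u₂|u₃] into echelon form.
Exactly 3 pivots survive; hence the rank is 3.

3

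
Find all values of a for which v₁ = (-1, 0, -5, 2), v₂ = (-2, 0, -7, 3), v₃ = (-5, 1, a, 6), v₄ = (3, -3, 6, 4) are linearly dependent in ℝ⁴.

Place the vectors as rows of a 4×4 matrix; dependence ⇔ determinant zero.
The determinant works out to 3*a + 60.
This vanishes exactly when a = -20.

a = -20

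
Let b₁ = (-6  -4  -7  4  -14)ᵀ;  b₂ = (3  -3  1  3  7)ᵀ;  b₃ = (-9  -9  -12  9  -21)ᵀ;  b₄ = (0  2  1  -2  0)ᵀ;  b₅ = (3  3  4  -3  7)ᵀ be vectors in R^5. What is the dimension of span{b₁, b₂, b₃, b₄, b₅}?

Apply Gaussian elimination to the matrix whose rows are b₁, b₂, b₃, b₄, b₅.
The echelon form has 2 nonzero rows, so the rank is 2.

dim = 2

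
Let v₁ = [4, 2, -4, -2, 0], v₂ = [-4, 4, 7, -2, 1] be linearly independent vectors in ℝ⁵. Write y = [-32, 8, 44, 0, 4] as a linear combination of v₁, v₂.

y = -4v₁ + 4v₂

Since v₁, v₂ are independent, the coefficients expressing y are uniquely determined by a linear system.
The system has the unique solution (c₁, c₂) = (-4, 4).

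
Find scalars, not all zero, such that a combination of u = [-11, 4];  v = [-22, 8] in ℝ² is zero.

Row-reduce the matrix with u, v as columns; the null space gives the coefficients.
The free variable yields coefficients (2, -1) (any nonzero multiple also works).

2u - v = 0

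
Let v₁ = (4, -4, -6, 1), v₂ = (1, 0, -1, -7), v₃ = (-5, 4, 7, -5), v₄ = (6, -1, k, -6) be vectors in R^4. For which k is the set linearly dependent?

Place the vectors as rows of a 4×4 matrix; dependence ⇔ determinant zero.
The determinant works out to 44*k + 286.
This vanishes exactly when k = -13/2.

k = -13/2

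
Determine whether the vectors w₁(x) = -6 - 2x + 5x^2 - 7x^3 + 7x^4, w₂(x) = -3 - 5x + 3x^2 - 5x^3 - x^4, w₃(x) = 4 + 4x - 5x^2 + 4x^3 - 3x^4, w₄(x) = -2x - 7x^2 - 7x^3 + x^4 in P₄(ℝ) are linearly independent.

Take coordinates with respect to the standard basis {1, x, …, x^4}.
Row-reduce the matrix whose columns are w₁, w₂, w₃, w₄.
The reduction yields 4 nonzero rows, so the rank is 4.
Since rank = 4 (the number of vectors), the set is linearly independent.

linearly independent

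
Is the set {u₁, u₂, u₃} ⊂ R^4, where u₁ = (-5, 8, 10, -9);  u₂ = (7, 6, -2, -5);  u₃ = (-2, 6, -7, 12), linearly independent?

linearly independent

Row-reduce the matrix whose columns are u₁, u₂, u₃.
The reduction yields 3 nonzero rows, so the rank is 3.
Since rank = 3 (the number of vectors), the set is linearly independent.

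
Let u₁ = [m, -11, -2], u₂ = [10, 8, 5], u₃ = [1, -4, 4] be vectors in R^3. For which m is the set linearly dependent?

Dependence holds iff the 3×3 matrix [u₁ u₂ u₃] is singular.
Cofactor expansion gives det = 52*m + 481.
Setting this to zero gives m = -37/4.

m = -37/4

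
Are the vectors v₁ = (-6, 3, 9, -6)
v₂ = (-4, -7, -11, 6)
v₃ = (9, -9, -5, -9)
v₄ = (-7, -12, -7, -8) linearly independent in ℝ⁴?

linearly independent

Form the 4×4 matrix with these as columns; its determinant is -2100.
A nonzero determinant means the columns are linearly independent.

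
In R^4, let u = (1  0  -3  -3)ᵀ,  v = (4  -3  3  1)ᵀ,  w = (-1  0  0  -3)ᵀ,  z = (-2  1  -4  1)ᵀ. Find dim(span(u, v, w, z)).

dim = 4

Row-reduce the 4×4 matrix with these as rows.
Reduction leaves 4 leading entries, giving rank 4.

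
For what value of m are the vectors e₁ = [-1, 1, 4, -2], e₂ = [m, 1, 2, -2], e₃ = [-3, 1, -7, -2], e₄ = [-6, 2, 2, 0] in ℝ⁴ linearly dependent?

Place the vectors as rows of a 4×4 matrix; dependence ⇔ determinant zero.
The determinant works out to 44*m + 60.
Solving 44*m + 60 = 0 yields m = -15/11.

m = -15/11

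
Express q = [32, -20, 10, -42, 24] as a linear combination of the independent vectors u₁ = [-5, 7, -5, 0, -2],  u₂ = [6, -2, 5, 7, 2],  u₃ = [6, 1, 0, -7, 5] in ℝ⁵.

Set up the augmented matrix [u₁ | u₂ | u₃ | q] and row-reduce.
Row-reducing the augmented matrix gives the unique coefficients (a₁, a₂, a₃) = (-4, -2, 4).

q = -4u₁ - 2u₂ + 4u₃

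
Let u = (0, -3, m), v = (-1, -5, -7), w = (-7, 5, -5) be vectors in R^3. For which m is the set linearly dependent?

m = -33/10

The vectors are dependent exactly when the determinant of the matrix with rows u, v, w vanishes.
The determinant works out to -40*m - 132.
Solving -40*m - 132 = 0 yields m = -33/10.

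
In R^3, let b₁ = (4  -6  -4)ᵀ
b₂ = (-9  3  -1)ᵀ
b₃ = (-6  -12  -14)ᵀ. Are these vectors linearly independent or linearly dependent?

Place the vectors as rows of a 3×3 matrix and reduce to echelon form.
The reduction yields 2 nonzero rows, so the rank is 2.
Since rank 2 < 3, the set is linearly dependent.

linearly dependent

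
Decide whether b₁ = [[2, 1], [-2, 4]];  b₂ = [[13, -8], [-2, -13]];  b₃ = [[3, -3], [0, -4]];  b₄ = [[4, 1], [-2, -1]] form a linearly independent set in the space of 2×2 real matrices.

Take coordinates with respect to the standard basis {E₁₁, E₁₂, E₂₁, E₂₂}.
Place the vectors as rows of a 4×4 matrix and reduce to echelon form.
The reduction yields 3 nonzero rows, so the rank is 3.
Since rank 3 < 4, the set is linearly dependent.

linearly dependent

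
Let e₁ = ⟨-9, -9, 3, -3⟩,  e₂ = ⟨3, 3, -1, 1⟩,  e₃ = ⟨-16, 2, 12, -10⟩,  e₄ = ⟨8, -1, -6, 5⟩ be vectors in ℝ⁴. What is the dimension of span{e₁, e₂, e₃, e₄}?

2

Put the 4×4 matrix [e₁|e₂|e₃|e₄] into echelon form.
Reduction leaves 2 leading entries, giving rank 2.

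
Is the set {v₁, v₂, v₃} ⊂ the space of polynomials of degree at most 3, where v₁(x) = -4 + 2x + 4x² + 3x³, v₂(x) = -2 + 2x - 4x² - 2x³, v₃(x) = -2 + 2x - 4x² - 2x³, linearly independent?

Write each element as a coordinate vector in ℝ⁴ using {1, x, …, x³}.
Two of the vectors are equal, giving an immediate dependence.

linearly dependent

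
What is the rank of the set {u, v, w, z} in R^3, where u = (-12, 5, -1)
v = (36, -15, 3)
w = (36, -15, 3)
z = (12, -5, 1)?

rank 1

Put the 3×4 matrix [u|v|w|z] into echelon form.
The echelon form has 1 nonzero row, so the rank is 1.
(With 4 elements in a 3-dimensional space the rank is at most 3.)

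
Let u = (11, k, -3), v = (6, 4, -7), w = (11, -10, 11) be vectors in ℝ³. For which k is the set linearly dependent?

Place the vectors as rows of a 3×3 matrix; dependence ⇔ determinant zero.
Expanding, det = 26 - 143*k.
Solving 26 - 143*k = 0 yields k = 2/11.

k = 2/11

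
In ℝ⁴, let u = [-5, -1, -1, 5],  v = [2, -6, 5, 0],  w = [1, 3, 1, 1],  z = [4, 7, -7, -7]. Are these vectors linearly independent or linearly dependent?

linearly independent

Form the 4×4 matrix with these as columns; its determinant is 212.
A nonzero determinant means the columns are linearly independent.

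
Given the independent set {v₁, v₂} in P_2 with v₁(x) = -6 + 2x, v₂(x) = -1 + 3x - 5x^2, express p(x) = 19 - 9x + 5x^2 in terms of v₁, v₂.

Identify each element with its coordinate vector in ℝ³ via {1, x, x^2}.
Since v₁, v₂ are independent, the coefficients expressing p are uniquely determined by a linear system.
Back-substitution yields (a₁, a₂) = (-3, -1).

p = -3v₁ - v₂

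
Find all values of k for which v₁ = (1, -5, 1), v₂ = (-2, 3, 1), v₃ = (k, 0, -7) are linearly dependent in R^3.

Dependence holds iff the 3×3 matrix [v₁ v₂ v₃] is singular.
Cofactor expansion gives det = 49 - 8*k.
Setting this to zero gives k = 49/8.

k = 49/8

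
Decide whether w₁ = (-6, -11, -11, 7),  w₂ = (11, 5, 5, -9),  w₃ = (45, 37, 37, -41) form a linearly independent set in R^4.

linearly dependent

Place the vectors as rows of a 3×4 matrix and reduce to echelon form.
The reduction yields 2 nonzero rows, so the rank is 2.
Since rank 2 < 3, the set is linearly dependent.
Indeed 2w₁ - 3w₂ + w₃ = 0.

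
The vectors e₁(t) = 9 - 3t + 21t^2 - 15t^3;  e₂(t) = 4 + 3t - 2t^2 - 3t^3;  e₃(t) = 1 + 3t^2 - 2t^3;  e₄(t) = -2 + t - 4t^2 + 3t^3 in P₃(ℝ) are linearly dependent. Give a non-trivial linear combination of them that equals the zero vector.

e₁ - 3e₃ + 3e₄ = 0

Take coordinates with respect to {1, t, …, t^3}.
Row-reduce the matrix with e₁, e₂, e₃, e₄ as columns; the null space gives the coefficients.
One solution (up to scaling) is (1, 0, -3, 3).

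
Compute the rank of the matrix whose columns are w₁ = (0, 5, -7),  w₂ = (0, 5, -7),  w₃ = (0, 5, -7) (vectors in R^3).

rank 1

Form the matrix with w₁, w₂, w₃ as columns and reduce.
Exactly 1 pivot survives; hence the rank is 1.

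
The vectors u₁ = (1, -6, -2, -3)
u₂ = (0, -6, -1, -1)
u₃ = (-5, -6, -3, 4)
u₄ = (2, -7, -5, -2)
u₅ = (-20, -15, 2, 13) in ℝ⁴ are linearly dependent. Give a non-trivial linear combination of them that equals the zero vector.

u₁ + 2u₂ + 3u₃ - 3u₄ - u₅ = 0

Row-reduce the matrix with u₁, u₂, u₃, u₄, u₅ as columns; the null space gives the coefficients.
The free variable yields coefficients (1, 2, 3, -3, -1) (any nonzero multiple also works).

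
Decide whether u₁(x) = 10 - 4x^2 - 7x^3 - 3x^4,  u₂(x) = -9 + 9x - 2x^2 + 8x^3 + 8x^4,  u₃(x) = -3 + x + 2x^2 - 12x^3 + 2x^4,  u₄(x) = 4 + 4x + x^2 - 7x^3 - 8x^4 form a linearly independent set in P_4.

linearly independent

Take coordinates with respect to the standard basis {1, x, …, x^4}.
Row-reduce the matrix whose columns are u₁, u₂, u₃, u₄.
The reduction yields 4 nonzero rows, so the rank is 4.
Since rank = 4 (the number of vectors), the set is linearly independent.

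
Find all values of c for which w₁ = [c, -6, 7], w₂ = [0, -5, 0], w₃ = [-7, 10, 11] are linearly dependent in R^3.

c = -49/11

Place the vectors as rows of a 3×3 matrix; dependence ⇔ determinant zero.
The determinant works out to -55*c - 245.
Solving -55*c - 245 = 0 yields c = -49/11.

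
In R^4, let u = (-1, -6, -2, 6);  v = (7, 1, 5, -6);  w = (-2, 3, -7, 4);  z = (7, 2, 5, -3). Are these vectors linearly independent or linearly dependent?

linearly independent

Place the vectors as rows of a 4×4 matrix and reduce to echelon form.
The reduction yields 4 nonzero rows, so the rank is 4.
Since rank = 4 (the number of vectors), the set is linearly independent.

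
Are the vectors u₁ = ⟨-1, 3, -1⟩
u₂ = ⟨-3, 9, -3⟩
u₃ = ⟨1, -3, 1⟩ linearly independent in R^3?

linearly dependent

Form the 3×3 matrix with these as columns; its determinant is 0.
A zero determinant means the columns are linearly dependent.
Indeed 3u₁ - u₂ = 0.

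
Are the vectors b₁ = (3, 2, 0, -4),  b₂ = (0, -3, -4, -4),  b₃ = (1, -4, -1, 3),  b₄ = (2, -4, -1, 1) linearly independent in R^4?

linearly independent

Place the vectors as rows of a 4×4 matrix and reduce to echelon form.
The reduction yields 4 nonzero rows, so the rank is 4.
Since rank = 4 (the number of vectors), the set is linearly independent.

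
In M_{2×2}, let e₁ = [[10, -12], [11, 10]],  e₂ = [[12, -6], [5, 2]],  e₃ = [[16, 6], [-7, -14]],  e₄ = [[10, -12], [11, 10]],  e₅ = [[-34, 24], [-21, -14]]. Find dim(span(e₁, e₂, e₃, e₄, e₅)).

2

Use coordinates relative to {E₁₁, E₁₂, E₂₁, E₂₂}.
Put the 4×5 matrix [e₁|e₂|e₃|e₄|e₅] into echelon form.
Reduction leaves 2 leading entries, giving rank 2.
(With 5 elements in a 4-dimensional space the rank is at most 4.)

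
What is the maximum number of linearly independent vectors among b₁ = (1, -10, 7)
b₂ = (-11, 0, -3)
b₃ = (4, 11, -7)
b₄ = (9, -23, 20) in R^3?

Row-reduce the 4×3 matrix with these as rows.
Exactly 3 pivots survive; hence the rank is 3.
(With 4 elements in a 3-dimensional space the rank is at most 3.)

3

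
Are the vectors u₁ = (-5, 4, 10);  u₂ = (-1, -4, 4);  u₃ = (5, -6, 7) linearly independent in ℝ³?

Row-reduce the matrix whose columns are u₁, u₂, u₃.
The reduction yields 3 nonzero rows, so the rank is 3.
Since rank = 3 (the number of vectors), the set is linearly independent.

linearly independent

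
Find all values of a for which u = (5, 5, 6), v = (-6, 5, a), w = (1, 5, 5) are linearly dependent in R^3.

a = 13/4

Dependence holds iff the 3×3 matrix [u v w] is singular.
Expanding, det = 65 - 20*a.
This vanishes exactly when a = 13/4.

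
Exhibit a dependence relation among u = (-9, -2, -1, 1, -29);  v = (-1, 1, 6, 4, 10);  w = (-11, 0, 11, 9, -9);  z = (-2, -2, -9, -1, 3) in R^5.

u + 2v - w = 0

Row-reduce the matrix with u, v, w, z as columns; the null space gives the coefficients.
The free variable yields coefficients (1, 2, -1, 0) (any nonzero multiple also works).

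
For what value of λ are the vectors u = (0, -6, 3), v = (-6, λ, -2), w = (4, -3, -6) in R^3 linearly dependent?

Dependence holds iff the 3×3 matrix [u v w] is singular.
The determinant works out to 318 - 12*λ.
Solving 318 - 12*λ = 0 yields λ = 53/2.

λ = 53/2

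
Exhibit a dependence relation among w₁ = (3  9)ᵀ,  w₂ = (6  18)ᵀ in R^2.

Solve the homogeneous system with w₁, w₂ as columns by row-reducing the coefficient matrix.
The free variable yields coefficients (2, -1) (any nonzero multiple also works).

2w₁ - w₂ = 0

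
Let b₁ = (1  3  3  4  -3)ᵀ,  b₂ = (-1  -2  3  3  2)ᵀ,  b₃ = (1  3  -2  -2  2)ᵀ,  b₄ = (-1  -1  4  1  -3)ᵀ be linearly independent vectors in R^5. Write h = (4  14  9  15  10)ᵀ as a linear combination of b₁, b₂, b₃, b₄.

Solve the system with b₁, b₂, b₃, b₄ as columns and h as the right-hand side.
The system has the unique solution (a₁, …, a₄) = (3, 4, 4, -1).

h = 3b₁ + 4b₂ + 4b₃ - b₄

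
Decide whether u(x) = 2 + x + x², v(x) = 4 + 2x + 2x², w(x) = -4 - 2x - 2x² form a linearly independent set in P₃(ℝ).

linearly dependent

Take coordinates with respect to the standard basis {1, x, …, x³}.
Place the vectors as rows of a 3×4 matrix and reduce to echelon form.
The reduction yields 1 nonzero row, so the rank is 1.
Since rank 1 < 3, the set is linearly dependent.
Indeed 2u - v = 0.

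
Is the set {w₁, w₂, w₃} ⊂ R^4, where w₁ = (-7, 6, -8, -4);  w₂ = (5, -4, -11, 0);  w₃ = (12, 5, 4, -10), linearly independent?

Row-reduce the matrix whose columns are w₁, w₂, w₃.
The reduction yields 3 nonzero rows, so the rank is 3.
Since rank = 3 (the number of vectors), the set is linearly independent.

linearly independent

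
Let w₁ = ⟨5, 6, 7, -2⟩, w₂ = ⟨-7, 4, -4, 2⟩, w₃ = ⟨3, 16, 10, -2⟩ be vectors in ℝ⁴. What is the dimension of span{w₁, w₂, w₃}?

dim = 2

Row-reduce the 3×4 matrix with these as rows.
Exactly 2 pivots survive; hence the rank is 2.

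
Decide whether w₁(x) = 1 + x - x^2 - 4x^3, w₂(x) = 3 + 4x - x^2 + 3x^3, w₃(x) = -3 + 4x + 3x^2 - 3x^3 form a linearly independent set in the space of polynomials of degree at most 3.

Take coordinates with respect to the standard basis {1, x, …, x^3}.
Row-reduce the matrix whose columns are w₁, w₂, w₃.
The reduction yields 3 nonzero rows, so the rank is 3.
Since rank = 3 (the number of vectors), the set is linearly independent.

linearly independent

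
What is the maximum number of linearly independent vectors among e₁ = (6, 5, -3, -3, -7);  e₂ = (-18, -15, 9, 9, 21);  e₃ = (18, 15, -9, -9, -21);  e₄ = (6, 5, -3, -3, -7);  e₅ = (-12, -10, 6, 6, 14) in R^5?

1

Put the 5×5 matrix [e₁|e₂|e₃|e₄|e₅] into echelon form.
The echelon form has 1 nonzero row, so the rank is 1.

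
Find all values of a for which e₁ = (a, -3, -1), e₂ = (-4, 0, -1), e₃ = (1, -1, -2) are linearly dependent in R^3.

Dependence holds iff the 3×3 matrix [e₁ e₂ e₃] is singular.
Cofactor expansion gives det = 23 - a.
Solving 23 - a = 0 yields a = 23.

a = 23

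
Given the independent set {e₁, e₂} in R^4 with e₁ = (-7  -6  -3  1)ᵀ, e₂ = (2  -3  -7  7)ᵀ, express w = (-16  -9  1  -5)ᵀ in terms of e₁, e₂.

Solve the system with e₁, e₂ as columns and w as the right-hand side.
Row-reducing the augmented matrix gives the unique coefficients (α₁, α₂) = (2, -1).

w = 2e₁ - e₂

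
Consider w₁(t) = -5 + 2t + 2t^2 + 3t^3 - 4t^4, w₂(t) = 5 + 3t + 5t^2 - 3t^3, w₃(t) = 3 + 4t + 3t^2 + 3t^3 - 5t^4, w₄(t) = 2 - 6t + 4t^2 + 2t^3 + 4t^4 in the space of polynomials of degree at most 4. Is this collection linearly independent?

linearly independent

Write each element as a coordinate vector in ℝ⁵ using {1, t, …, t^4}.
Row-reduce the matrix whose columns are w₁, w₂, w₃, w₄.
The reduction yields 4 nonzero rows, so the rank is 4.
Since rank = 4 (the number of vectors), the set is linearly independent.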